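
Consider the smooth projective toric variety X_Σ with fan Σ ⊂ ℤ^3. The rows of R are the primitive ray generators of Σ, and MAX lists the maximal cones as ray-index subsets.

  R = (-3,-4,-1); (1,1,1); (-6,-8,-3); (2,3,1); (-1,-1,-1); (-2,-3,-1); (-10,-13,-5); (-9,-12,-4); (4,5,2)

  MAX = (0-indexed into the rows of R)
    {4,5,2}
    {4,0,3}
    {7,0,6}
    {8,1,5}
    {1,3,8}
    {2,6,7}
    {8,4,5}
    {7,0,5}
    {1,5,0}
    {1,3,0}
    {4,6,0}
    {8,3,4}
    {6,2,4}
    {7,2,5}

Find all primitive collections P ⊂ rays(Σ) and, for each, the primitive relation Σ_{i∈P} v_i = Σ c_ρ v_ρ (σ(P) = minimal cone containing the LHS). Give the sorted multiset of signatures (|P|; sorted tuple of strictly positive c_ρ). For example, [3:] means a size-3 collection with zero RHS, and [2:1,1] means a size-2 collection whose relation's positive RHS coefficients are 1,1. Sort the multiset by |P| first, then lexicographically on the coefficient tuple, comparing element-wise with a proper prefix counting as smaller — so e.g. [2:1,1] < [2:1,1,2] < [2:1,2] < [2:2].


16 minimal non-faces of Δ(Σ) (on 9 rays):

  • {1,4}:  v_{1} + v_{4} = 0  ⟹  sig = [2:]
  • {3,5}:  v_{3} + v_{5} = 0  ⟹  sig = [2:]
  • {0,2}:  v_{0} + v_{2} = v_{7}  ⟹  sig = [2:1]
  • {0,8}:  v_{0} + v_{8} = v_{1}  ⟹  sig = [2:1]
  • {1,6}:  v_{1} + v_{6} = v_{7}  ⟹  sig = [2:1]
  • {2,8}:  v_{2} + v_{8} = v_{5}  ⟹  sig = [2:1]
  • {4,7}:  v_{4} + v_{7} = v_{6}  ⟹  sig = [2:1]
  • {6,8}:  v_{6} + v_{8} = v_{2}  ⟹  sig = [2:1]
  • {1,2}:  v_{1} + v_{2} = v_{0} + v_{5}  ⟹  sig = [2:1,1]
  • {2,3}:  v_{2} + v_{3} = v_{0} + v_{4}  ⟹  sig = [2:1,1]
  • {7,8}:  v_{7} + v_{8} = v_{0} + v_{5}  ⟹  sig = [2:1,1]
  • {1,7}:  v_{1} + v_{7} = 2·v_{0} + v_{5}  ⟹  sig = [2:1,2]
  • {3,7}:  v_{3} + v_{7} = 2·v_{0} + v_{4}  ⟹  sig = [2:1,2]
  • {5,6}:  v_{5} + v_{6} = 2·v_{2}  ⟹  sig = [2:2]
  • {3,6}:  v_{3} + v_{6} = 2·v_{0} + 2·v_{4}  ⟹  sig = [2:2,2]
  • {0,4,5}:  v_{0} + v_{4} + v_{5} = v_{2}  ⟹  sig = [3:1]

Signatures (|P|; sorted positive RHS coefficients), sorted:
    |P|=2: 15 collections, coeffs (), (), (1), (1), (1), (1), (1), (1), (1,1), (1,1), (1,1), (1,2), (1,2), (2), (2,2)
    |P|=3: 1 collection, coeffs (1)


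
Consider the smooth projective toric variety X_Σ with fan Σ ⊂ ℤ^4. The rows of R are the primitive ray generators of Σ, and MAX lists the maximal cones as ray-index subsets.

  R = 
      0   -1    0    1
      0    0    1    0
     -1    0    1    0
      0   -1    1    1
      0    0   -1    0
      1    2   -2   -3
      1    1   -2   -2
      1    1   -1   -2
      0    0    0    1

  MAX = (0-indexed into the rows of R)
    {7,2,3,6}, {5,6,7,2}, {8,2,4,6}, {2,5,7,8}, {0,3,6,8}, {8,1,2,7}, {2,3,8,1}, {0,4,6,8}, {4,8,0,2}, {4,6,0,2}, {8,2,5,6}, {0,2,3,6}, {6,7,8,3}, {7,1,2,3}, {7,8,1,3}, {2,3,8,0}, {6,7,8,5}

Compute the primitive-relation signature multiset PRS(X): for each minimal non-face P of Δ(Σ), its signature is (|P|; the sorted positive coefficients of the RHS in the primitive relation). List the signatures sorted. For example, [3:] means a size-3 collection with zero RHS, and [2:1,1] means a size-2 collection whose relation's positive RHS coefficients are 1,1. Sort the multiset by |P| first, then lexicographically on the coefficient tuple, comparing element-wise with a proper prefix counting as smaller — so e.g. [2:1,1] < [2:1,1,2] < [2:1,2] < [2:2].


|primitive collections| = 14. Relations:

  P = {1,4}:  v_{1} + v_{4} = 0  ⟹  sig = [2:]
  P = {0,1}:  v_{0} + v_{1} = v_{3}  ⟹  sig = [2:1]
  P = {0,5}:  v_{0} + v_{5} = v_{6}  ⟹  sig = [2:1]
  P = {1,6}:  v_{1} + v_{6} = v_{7}  ⟹  sig = [2:1]
  P = {3,4}:  v_{3} + v_{4} = v_{0}  ⟹  sig = [2:1]
  P = {3,5}:  v_{3} + v_{5} = v_{7}  ⟹  sig = [2:1]
  P = {4,7}:  v_{4} + v_{7} = v_{6}  ⟹  sig = [2:1]
  P = {0,7}:  v_{0} + v_{7} = v_{3} + v_{6}  ⟹  sig = [2:1,1]
  P = {1,5}:  v_{1} + v_{5} = v_{2} + 2·v_{7} + v_{8}  ⟹  sig = [2:1,1,2]
  P = {4,5}:  v_{4} + v_{5} = v_{2} + 2·v_{6} + v_{8}  ⟹  sig = [2:1,1,2]
  P = {2,3,6,8}:  v_{2} + v_{3} + v_{6} + v_{8} = 0  ⟹  sig = [4:]
  P = {0,2,6,8}:  v_{0} + v_{2} + v_{6} + v_{8} = v_{4}  ⟹  sig = [4:1]
  P = {2,3,7,8}:  v_{2} + v_{3} + v_{7} + v_{8} = v_{1}  ⟹  sig = [4:1]
  P = {2,6,7,8}:  v_{2} + v_{6} + v_{7} + v_{8} = v_{5}  ⟹  sig = [4:1]

Signatures (|P|; sorted positive RHS coefficients), sorted:
{ [2:],  [2:1] ×6,  [2:1,1],  [2:1,1,2] ×2,  [4:],  [4:1] ×3 }


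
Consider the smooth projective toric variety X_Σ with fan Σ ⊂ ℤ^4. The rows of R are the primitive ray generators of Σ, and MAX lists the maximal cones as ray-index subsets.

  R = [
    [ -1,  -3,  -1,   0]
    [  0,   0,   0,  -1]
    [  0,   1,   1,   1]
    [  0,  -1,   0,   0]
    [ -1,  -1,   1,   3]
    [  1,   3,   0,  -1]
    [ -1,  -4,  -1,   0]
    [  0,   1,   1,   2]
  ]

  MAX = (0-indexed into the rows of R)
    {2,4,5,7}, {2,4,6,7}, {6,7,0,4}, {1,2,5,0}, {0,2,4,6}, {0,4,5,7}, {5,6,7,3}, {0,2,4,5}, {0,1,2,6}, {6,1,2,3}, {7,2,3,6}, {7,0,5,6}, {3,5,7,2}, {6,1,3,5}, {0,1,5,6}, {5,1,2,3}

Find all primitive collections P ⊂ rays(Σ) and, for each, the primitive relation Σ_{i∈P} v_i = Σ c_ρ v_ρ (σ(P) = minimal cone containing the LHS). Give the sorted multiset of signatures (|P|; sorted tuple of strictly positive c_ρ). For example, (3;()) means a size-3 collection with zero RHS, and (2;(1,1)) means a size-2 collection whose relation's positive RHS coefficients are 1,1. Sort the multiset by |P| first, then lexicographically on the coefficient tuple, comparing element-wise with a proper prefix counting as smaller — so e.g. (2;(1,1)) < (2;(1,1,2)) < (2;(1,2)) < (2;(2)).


|primitive collections| = 7. Relations:

  {0,3}:  v_{0} + v_{3} = v_{6}  →  sig = (2;(1))
  {1,7}:  v_{1} + v_{7} = v_{2}  →  sig = (2;(1))
  {3,4}:  v_{3} + v_{4} = v_{2} + v_{6} + v_{7}  →  sig = (2;(1,1,1))
  {1,4}:  v_{1} + v_{4} = v_{0} + 2·v_{2}  →  sig = (2;(1,2))
  {2,5,6}:  v_{2} + v_{5} + v_{6} = 0  →  sig = (3;())
  {0,2,7}:  v_{0} + v_{2} + v_{7} = v_{4}  →  sig = (3;(1))
  {4,5,6}:  v_{4} + v_{5} + v_{6} = v_{0} + v_{7}  →  sig = (3;(1,1))

Hence PRS(X_Σ) =
{ (2;(1)) ×2,  (2;(1,1,1)),  (2;(1,2)),  (3;()),  (3;(1)),  (3;(1,1)) }


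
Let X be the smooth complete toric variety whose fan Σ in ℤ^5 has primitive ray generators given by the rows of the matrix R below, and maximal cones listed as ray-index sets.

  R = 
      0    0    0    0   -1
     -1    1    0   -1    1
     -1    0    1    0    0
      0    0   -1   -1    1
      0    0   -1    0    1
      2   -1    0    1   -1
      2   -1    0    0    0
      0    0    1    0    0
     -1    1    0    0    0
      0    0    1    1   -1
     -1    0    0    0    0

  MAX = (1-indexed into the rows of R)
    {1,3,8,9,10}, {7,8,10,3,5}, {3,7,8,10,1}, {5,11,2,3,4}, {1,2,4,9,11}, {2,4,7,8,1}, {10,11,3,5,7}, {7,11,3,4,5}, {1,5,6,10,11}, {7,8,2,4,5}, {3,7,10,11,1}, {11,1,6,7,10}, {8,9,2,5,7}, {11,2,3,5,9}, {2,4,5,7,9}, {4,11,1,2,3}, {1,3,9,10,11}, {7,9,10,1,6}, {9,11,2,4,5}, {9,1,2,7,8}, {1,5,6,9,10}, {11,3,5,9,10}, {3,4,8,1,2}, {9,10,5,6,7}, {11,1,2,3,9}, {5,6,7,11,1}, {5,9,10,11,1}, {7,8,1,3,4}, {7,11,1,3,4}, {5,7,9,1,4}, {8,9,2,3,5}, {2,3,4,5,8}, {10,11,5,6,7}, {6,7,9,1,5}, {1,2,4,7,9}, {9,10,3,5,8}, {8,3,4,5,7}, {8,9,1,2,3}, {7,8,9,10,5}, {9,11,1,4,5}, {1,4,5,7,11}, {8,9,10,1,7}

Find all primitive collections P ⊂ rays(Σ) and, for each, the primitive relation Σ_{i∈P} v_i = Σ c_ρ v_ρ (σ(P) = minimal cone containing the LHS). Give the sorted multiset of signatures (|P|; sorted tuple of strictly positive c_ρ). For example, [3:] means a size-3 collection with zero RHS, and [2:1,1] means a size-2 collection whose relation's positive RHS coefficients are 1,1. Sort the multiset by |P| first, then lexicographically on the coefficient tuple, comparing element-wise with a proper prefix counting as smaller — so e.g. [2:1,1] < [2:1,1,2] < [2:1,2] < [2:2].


Primitive collections (18):

  • {4,10}:  v_{4} + v_{10} = 0  ⟹  sig = [2:]
  • {8,11}:  v_{8} + v_{11} = v_{3}  ⟹  sig = [2:1]
  • {2,6}:  v_{2} + v_{6} = v_{7} + v_{9}  ⟹  sig = [2:1,1]
  • {2,10}:  v_{2} + v_{10} = v_{8} + v_{9}  ⟹  sig = [2:1,1]
  • {6,8}:  v_{6} + v_{8} = v_{7} + v_{10}  ⟹  sig = [2:1,1]
  • {3,6}:  v_{3} + v_{6} = v_{7} + v_{10} + v_{11}  ⟹  sig = [2:1,1,1]
  • {4,6}:  v_{4} + v_{6} = v_{1} + v_{5} + v_{7}  ⟹  sig = [2:1,1,1]
  • {1,5,8}:  v_{1} + v_{5} + v_{8} = 0  ⟹  sig = [3:]
  • {7,9,11}:  v_{7} + v_{9} + v_{11} = 0  ⟹  sig = [3:]
  • {1,3,5}:  v_{1} + v_{3} + v_{5} = v_{11}  ⟹  sig = [3:1]
  • {3,7,9}:  v_{3} + v_{7} + v_{9} = v_{8}  ⟹  sig = [3:1]
  • {4,8,9}:  v_{4} + v_{8} + v_{9} = v_{2}  ⟹  sig = [3:1]
  • {1,2,5}:  v_{1} + v_{2} + v_{5} = v_{4} + v_{9}  ⟹  sig = [3:1,1]
  • {2,7,11}:  v_{2} + v_{7} + v_{11} = v_{4} + v_{8}  ⟹  sig = [3:1,1]
  • {3,4,9}:  v_{3} + v_{4} + v_{9} = v_{2} + v_{11}  ⟹  sig = [3:1,1]
  • {6,9,11}:  v_{6} + v_{9} + v_{11} = v_{1} + v_{5} + v_{10}  ⟹  sig = [3:1,1,1]
  • {2,3,7}:  v_{2} + v_{3} + v_{7} = v_{4} + 2·v_{8}  ⟹  sig = [3:1,2]
  • {1,5,7,10}:  v_{1} + v_{5} + v_{7} + v_{10} = v_{6}  ⟹  sig = [4:1]

so the primitive-relation signature multiset is
[[2:], [2:1], [2:1,1], [2:1,1], [2:1,1], [2:1,1,1], [2:1,1,1], [3:], [3:], [3:1], [3:1], [3:1], [3:1,1], [3:1,1], [3:1,1], [3:1,1,1], [3:1,2], [4:1]]


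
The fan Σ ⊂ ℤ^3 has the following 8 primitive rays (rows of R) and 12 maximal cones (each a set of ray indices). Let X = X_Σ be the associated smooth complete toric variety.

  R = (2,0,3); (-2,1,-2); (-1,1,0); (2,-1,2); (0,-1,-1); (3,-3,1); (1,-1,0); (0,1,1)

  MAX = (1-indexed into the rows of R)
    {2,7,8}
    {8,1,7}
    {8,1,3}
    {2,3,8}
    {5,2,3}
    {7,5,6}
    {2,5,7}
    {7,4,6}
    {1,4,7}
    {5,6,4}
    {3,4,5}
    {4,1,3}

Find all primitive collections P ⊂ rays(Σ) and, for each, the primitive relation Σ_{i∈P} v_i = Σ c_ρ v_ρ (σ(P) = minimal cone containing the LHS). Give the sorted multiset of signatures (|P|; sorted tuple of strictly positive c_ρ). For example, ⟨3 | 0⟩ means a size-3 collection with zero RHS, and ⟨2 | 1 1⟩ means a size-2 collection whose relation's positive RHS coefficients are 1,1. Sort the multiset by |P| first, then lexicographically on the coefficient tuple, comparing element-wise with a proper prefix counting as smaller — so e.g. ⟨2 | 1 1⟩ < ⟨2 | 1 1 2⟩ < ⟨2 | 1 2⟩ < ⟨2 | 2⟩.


Minimal non-faces — 11 found among 8 rays, 12 max cones:

  {2,4}:  v_{2} + v_{4} = 0 ; sig = ⟨2 | 0⟩
  {3,7}:  v_{3} + v_{7} = 0 ; sig = ⟨2 | 0⟩
  {5,8}:  v_{5} + v_{8} = 0 ; sig = ⟨2 | 0⟩
  {1,2}:  v_{1} + v_{2} = v_{8} ; sig = ⟨2 | 1⟩
  {1,5}:  v_{1} + v_{5} = v_{4} ; sig = ⟨2 | 1⟩
  {4,8}:  v_{4} + v_{8} = v_{1} ; sig = ⟨2 | 1⟩
  {2,6}:  v_{2} + v_{6} = v_{5} + v_{7} ; sig = ⟨2 | 1 1⟩
  {3,6}:  v_{3} + v_{6} = v_{4} + v_{5} ; sig = ⟨2 | 1 1⟩
  {6,8}:  v_{6} + v_{8} = v_{4} + v_{7} ; sig = ⟨2 | 1 1⟩
  {1,6}:  v_{1} + v_{6} = 2·v_{4} + v_{7} ; sig = ⟨2 | 1 2⟩
  {4,5,7}:  v_{4} + v_{5} + v_{7} = v_{6} ; sig = ⟨3 | 1⟩

Sorted signature multiset PRS(X):
{ ⟨2 | 0⟩ ×3,  ⟨2 | 1⟩ ×3,  ⟨2 | 1 1⟩ ×3,  ⟨2 | 1 2⟩,  ⟨3 | 1⟩ }


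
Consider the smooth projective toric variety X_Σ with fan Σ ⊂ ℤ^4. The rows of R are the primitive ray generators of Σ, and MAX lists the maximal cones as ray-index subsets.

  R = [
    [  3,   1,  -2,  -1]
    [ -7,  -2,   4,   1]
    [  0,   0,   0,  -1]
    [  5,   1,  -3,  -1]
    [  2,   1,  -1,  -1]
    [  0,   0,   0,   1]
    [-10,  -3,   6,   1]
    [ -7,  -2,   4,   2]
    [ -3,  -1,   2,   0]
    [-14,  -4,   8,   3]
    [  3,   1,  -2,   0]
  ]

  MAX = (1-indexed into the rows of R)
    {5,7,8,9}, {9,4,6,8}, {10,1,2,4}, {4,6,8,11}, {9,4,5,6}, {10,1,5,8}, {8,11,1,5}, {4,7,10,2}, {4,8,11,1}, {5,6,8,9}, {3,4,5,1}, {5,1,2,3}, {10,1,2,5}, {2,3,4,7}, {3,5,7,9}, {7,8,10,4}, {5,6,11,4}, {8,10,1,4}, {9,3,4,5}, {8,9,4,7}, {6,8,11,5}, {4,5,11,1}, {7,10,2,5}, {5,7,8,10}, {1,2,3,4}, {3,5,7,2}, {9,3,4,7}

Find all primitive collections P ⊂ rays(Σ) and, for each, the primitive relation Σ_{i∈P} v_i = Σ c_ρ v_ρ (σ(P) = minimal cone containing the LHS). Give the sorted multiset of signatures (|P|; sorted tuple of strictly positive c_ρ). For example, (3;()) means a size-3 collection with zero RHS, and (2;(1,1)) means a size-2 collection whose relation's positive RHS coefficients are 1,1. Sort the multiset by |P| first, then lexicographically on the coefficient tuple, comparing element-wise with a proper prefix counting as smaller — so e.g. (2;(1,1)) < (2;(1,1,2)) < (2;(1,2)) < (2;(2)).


Primitive collections (21):

  P={3,6}:  v_{3} + v_{6} = 0  so sig = (2;())
  P={9,11}:  v_{9} + v_{11} = 0  so sig = (2;())
  P={1,6}:  v_{1} + v_{6} = v_{11}  so sig = (2;(1))
  P={1,9}:  v_{1} + v_{9} = v_{3}  so sig = (2;(1))
  P={2,6}:  v_{2} + v_{6} = v_{8}  so sig = (2;(1))
  P={2,8}:  v_{2} + v_{8} = v_{10}  so sig = (2;(1))
  P={2,9}:  v_{2} + v_{9} = v_{7}  so sig = (2;(1))
  P={3,8}:  v_{3} + v_{8} = v_{2}  so sig = (2;(1))
  P={3,11}:  v_{3} + v_{11} = v_{1}  so sig = (2;(1))
  P={7,11}:  v_{7} + v_{11} = v_{2}  so sig = (2;(1))
  P={1,7}:  v_{1} + v_{7} = v_{2} + v_{3}  so sig = (2;(1,1))
  P={2,11}:  v_{2} + v_{11} = v_{1} + v_{8}  so sig = (2;(1,1))
  P={6,7}:  v_{6} + v_{7} = v_{8} + v_{9}  so sig = (2;(1,1))
  P={9,10}:  v_{9} + v_{10} = v_{7} + v_{8}  so sig = (2;(1,1))
  P={10,11}:  v_{10} + v_{11} = v_{1} + 2·v_{8}  so sig = (2;(1,2))
  P={3,10}:  v_{3} + v_{10} = 2·v_{2}  so sig = (2;(2))
  P={6,10}:  v_{6} + v_{10} = 2·v_{8}  so sig = (2;(2))
  P={4,5,8}:  v_{4} + v_{5} + v_{8} = 0  so sig = (3;())
  P={2,4,5}:  v_{2} + v_{4} + v_{5} = v_{3}  so sig = (3;(1))
  P={4,5,10}:  v_{4} + v_{5} + v_{10} = v_{2}  so sig = (3;(1))
  P={4,5,7}:  v_{4} + v_{5} + v_{7} = v_{3} + v_{9}  so sig = (3;(1,1))

Hence PRS(X_Σ) =
    (2;())
    (2;())
    (2;(1))
    (2;(1))
    (2;(1))
    (2;(1))
    (2;(1))
    (2;(1))
    (2;(1))
    (2;(1))
    (2;(1,1))
    (2;(1,1))
    (2;(1,1))
    (2;(1,1))
    (2;(1,2))
    (2;(2))
    (2;(2))
    (3;())
    (3;(1))
    (3;(1))
    (3;(1,1))


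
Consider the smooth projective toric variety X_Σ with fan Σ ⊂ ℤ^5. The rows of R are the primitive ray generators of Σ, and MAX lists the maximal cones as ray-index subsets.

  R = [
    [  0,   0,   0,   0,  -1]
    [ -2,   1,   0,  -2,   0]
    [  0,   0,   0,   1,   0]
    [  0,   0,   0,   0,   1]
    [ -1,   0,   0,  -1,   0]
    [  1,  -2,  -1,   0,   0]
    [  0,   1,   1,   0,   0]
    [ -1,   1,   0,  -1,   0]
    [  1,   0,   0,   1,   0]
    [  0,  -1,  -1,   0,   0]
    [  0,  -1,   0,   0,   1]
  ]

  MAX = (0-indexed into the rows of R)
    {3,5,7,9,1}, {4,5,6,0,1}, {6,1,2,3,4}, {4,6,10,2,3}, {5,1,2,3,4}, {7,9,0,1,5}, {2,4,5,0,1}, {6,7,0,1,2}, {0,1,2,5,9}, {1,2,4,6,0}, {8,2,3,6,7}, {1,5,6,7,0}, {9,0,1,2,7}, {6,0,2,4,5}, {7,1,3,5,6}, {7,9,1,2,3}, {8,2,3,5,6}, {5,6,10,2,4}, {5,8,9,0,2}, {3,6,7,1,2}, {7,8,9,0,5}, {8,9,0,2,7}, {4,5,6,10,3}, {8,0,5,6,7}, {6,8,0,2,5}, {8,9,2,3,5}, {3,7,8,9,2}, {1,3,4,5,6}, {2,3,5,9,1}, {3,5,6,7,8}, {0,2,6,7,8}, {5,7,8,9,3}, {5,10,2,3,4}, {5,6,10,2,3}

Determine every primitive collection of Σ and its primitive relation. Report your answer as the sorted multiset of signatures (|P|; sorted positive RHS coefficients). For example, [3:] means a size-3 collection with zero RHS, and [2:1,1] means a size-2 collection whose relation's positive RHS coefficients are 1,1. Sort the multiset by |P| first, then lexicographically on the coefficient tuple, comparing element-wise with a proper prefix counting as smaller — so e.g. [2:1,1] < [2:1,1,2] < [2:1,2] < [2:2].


14 minimal non-faces of Δ(Σ) (on 11 rays):

  • {0,3}:  v_{0} + v_{3} = 0 ; sig = [2:]
  • {4,8}:  v_{4} + v_{8} = 0 ; sig = [2:]
  • {6,9}:  v_{6} + v_{9} = 0 ; sig = [2:]
  • {1,8}:  v_{1} + v_{8} = v_{7} ; sig = [2:1]
  • {4,7}:  v_{4} + v_{7} = v_{1} ; sig = [2:1]
  • {7,10}:  v_{7} + v_{10} = v_{3} + v_{4} ; sig = [2:1,1]
  • {4,9}:  v_{4} + v_{9} = v_{1} + v_{2} + v_{5} ; sig = [2:1,1,1]
  • {0,10}:  v_{0} + v_{10} = v_{2} + v_{4} + v_{5} + v_{6} ; sig = [2:1,1,1,1]
  • {8,10}:  v_{8} + v_{10} = v_{2} + v_{3} + v_{5} + v_{6} ; sig = [2:1,1,1,1]
  • {9,10}:  v_{9} + v_{10} = v_{2} + v_{3} + v_{4} + v_{5} ; sig = [2:1,1,1,1]
  • {1,10}:  v_{1} + v_{10} = v_{3} + 2·v_{4} ; sig = [2:1,2]
  • {2,5,7}:  v_{2} + v_{5} + v_{7} = v_{9} ; sig = [3:1]
  • {1,2,5,6}:  v_{1} + v_{2} + v_{5} + v_{6} = v_{4} ; sig = [4:1]
  • {2,3,4,5,6}:  v_{2} + v_{3} + v_{4} + v_{5} + v_{6} = v_{10} ; sig = [5:1]

so the primitive-relation signature multiset is
{ [2:] ×3,  [2:1] ×2,  [2:1,1],  [2:1,1,1],  [2:1,1,1,1] ×3,  [2:1,2],  [3:1],  [4:1],  [5:1] }


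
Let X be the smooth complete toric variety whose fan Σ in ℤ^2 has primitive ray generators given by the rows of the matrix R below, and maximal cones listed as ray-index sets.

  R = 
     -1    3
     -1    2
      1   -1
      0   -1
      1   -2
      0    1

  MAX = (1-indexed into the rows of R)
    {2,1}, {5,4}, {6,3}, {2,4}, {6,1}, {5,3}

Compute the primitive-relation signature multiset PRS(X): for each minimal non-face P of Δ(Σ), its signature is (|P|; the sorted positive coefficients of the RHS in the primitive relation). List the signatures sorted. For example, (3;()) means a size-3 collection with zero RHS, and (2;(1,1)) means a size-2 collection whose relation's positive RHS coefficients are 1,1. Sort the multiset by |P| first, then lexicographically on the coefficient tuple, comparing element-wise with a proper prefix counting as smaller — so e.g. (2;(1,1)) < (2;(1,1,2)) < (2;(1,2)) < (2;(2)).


Minimal non-faces — 9 found among 6 rays, 6 max cones:

  P = {2,5}:  v_{2} + v_{5} = 0  ⟹  sig = (2;())
  P = {4,6}:  v_{4} + v_{6} = 0  ⟹  sig = (2;())
  P = {1,4}:  v_{1} + v_{4} = v_{2}  ⟹  sig = (2;(1))
  P = {1,5}:  v_{1} + v_{5} = v_{6}  ⟹  sig = (2;(1))
  P = {2,3}:  v_{2} + v_{3} = v_{6}  ⟹  sig = (2;(1))
  P = {2,6}:  v_{2} + v_{6} = v_{1}  ⟹  sig = (2;(1))
  P = {3,4}:  v_{3} + v_{4} = v_{5}  ⟹  sig = (2;(1))
  P = {5,6}:  v_{5} + v_{6} = v_{3}  ⟹  sig = (2;(1))
  P = {1,3}:  v_{1} + v_{3} = 2·v_{6}  ⟹  sig = (2;(2))

Sorted signature multiset PRS(X):
[(2;()), (2;()), (2;(1)), (2;(1)), (2;(1)), (2;(1)), (2;(1)), (2;(1)), (2;(2))]


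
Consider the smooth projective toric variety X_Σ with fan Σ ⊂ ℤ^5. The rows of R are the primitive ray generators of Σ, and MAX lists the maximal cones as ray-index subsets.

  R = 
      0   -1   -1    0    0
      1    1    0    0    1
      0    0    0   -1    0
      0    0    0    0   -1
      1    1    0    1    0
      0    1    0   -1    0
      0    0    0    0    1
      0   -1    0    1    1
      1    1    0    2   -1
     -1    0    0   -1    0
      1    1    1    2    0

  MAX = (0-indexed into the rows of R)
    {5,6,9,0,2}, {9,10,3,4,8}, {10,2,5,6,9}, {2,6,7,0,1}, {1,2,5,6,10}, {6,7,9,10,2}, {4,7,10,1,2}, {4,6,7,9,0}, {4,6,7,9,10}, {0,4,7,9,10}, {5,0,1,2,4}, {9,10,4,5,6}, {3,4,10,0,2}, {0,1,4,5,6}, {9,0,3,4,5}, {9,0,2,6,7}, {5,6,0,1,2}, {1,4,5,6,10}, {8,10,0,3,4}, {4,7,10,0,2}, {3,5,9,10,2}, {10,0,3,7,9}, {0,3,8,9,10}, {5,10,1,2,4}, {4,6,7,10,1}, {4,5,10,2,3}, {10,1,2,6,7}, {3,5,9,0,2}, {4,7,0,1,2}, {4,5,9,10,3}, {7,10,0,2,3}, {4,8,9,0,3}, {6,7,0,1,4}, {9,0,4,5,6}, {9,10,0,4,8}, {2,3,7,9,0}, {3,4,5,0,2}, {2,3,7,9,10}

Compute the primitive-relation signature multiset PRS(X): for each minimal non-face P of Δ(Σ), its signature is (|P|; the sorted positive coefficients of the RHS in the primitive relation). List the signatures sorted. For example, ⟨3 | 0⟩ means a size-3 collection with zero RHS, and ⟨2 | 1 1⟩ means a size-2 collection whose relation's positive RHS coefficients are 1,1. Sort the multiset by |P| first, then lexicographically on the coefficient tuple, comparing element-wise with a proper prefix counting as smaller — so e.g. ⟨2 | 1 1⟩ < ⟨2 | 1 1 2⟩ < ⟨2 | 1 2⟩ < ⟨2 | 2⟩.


17 minimal non-faces of Δ(Σ) (on 11 rays):

  P={3,6}:  v_{3} + v_{6} = 0  →  sig = ⟨2 | 0⟩
  P={5,7}:  v_{5} + v_{7} = v_{6}  →  sig = ⟨2 | 1⟩
  P={1,3}:  v_{1} + v_{3} = v_{2} + v_{4}  →  sig = ⟨2 | 1 1⟩
  P={1,9}:  v_{1} + v_{9} = v_{5} + v_{6}  →  sig = ⟨2 | 1 1⟩
  P={2,8}:  v_{2} + v_{8} = v_{3} + v_{4}  →  sig = ⟨2 | 1 1⟩
  P={6,8}:  v_{6} + v_{8} = v_{0} + v_{4} + v_{9} + v_{10}  →  sig = ⟨2 | 1 1 1 1⟩
  P={5,8}:  v_{5} + v_{8} = v_{3} + 2·v_{4} + v_{9}  →  sig = ⟨2 | 1 1 2⟩
  P={7,8}:  v_{7} + v_{8} = 2·v_{0} + v_{9} + 2·v_{10}  →  sig = ⟨2 | 1 2 2⟩
  P={1,8}:  v_{1} + v_{8} = 2·v_{4}  →  sig = ⟨2 | 2⟩
  P={0,5,10}:  v_{0} + v_{5} + v_{10} = v_{4}  →  sig = ⟨3 | 1⟩
  P={2,4,6}:  v_{2} + v_{4} + v_{6} = v_{1}  →  sig = ⟨3 | 1⟩
  P={2,4,9}:  v_{2} + v_{4} + v_{9} = v_{5}  →  sig = ⟨3 | 1⟩
  P={0,6,10}:  v_{0} + v_{6} + v_{10} = v_{4} + v_{7}  →  sig = ⟨3 | 1 1⟩
  P={3,4,7}:  v_{3} + v_{4} + v_{7} = v_{0} + v_{10}  →  sig = ⟨3 | 1 1⟩
  P={0,1,10}:  v_{0} + v_{1} + v_{10} = v_{2} + 2·v_{4} + v_{7}  →  sig = ⟨3 | 1 1 2⟩
  P={0,2,9,10}:  v_{0} + v_{2} + v_{9} + v_{10} = 0  →  sig = ⟨4 | 0⟩
  P={0,3,4,9,10}:  v_{0} + v_{3} + v_{4} + v_{9} + v_{10} = v_{8}  →  sig = ⟨5 | 1⟩

so the primitive-relation signature multiset is
{ ⟨2 | 0⟩,  ⟨2 | 1⟩,  ⟨2 | 1 1⟩ ×3,  ⟨2 | 1 1 1 1⟩,  ⟨2 | 1 1 2⟩,  ⟨2 | 1 2 2⟩,  ⟨2 | 2⟩,  ⟨3 | 1⟩ ×3,  ⟨3 | 1 1⟩ ×2,  ⟨3 | 1 1 2⟩,  ⟨4 | 0⟩,  ⟨5 | 1⟩ }


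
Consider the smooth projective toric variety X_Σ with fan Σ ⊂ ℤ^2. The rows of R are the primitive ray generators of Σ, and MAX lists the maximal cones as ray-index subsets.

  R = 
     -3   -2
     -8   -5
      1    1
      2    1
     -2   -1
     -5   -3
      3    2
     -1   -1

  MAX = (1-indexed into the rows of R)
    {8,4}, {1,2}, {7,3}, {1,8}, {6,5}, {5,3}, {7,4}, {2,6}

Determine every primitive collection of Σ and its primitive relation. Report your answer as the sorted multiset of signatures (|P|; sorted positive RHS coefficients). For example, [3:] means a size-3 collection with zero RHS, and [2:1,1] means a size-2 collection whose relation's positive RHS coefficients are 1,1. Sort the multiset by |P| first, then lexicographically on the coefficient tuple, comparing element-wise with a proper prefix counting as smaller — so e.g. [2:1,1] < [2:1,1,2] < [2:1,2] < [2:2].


Minimal non-faces — 20 found among 8 rays, 8 max cones:

  P = {1,7}:  v_{1} + v_{7} = 0  ⟹  sig = [2:]
  P = {3,8}:  v_{3} + v_{8} = 0  ⟹  sig = [2:]
  P = {4,5}:  v_{4} + v_{5} = 0  ⟹  sig = [2:]
  P = {1,3}:  v_{1} + v_{3} = v_{5}  ⟹  sig = [2:1]
  P = {1,4}:  v_{1} + v_{4} = v_{8}  ⟹  sig = [2:1]
  P = {1,5}:  v_{1} + v_{5} = v_{6}  ⟹  sig = [2:1]
  P = {1,6}:  v_{1} + v_{6} = v_{2}  ⟹  sig = [2:1]
  P = {2,7}:  v_{2} + v_{7} = v_{6}  ⟹  sig = [2:1]
  P = {3,4}:  v_{3} + v_{4} = v_{7}  ⟹  sig = [2:1]
  P = {4,6}:  v_{4} + v_{6} = v_{1}  ⟹  sig = [2:1]
  P = {5,7}:  v_{5} + v_{7} = v_{3}  ⟹  sig = [2:1]
  P = {5,8}:  v_{5} + v_{8} = v_{1}  ⟹  sig = [2:1]
  P = {6,7}:  v_{6} + v_{7} = v_{5}  ⟹  sig = [2:1]
  P = {7,8}:  v_{7} + v_{8} = v_{4}  ⟹  sig = [2:1]
  P = {2,3}:  v_{2} + v_{3} = v_{5} + v_{6}  ⟹  sig = [2:1,1]
  P = {2,4}:  v_{2} + v_{4} = 2·v_{1}  ⟹  sig = [2:2]
  P = {2,5}:  v_{2} + v_{5} = 2·v_{6}  ⟹  sig = [2:2]
  P = {3,6}:  v_{3} + v_{6} = 2·v_{5}  ⟹  sig = [2:2]
  P = {6,8}:  v_{6} + v_{8} = 2·v_{1}  ⟹  sig = [2:2]
  P = {2,8}:  v_{2} + v_{8} = 3·v_{1}  ⟹  sig = [2:3]

Signatures (|P|; sorted positive RHS coefficients), sorted:
    |P|=2: 20 collections, coeffs (), (), (), (1), (1), (1), (1), (1), (1), (1), (1), (1), (1), (1), (1,1), (2), (2), (2), (2), (3)


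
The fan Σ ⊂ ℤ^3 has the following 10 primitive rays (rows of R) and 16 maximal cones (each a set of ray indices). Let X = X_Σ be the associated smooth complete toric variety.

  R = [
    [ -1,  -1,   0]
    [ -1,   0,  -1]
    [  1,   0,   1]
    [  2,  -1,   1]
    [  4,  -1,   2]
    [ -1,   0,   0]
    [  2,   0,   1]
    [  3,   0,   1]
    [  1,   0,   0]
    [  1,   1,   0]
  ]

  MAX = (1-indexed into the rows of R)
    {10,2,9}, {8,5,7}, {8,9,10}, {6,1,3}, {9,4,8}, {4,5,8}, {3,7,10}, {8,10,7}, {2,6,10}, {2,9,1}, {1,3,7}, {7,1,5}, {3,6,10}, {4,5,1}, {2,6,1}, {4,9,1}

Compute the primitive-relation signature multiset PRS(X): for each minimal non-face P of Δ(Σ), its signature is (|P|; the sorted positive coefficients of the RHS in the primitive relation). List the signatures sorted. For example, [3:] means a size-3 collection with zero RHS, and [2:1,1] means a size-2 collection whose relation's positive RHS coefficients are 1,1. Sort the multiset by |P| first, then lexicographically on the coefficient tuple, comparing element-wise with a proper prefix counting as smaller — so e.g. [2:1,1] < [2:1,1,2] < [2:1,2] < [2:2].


The 21 primitive collections of Σ (r=10, n=3):

  {1,10}:  v_{1} + v_{10} = 0  ⟹  sig = [2:]
  {2,3}:  v_{2} + v_{3} = 0  ⟹  sig = [2:]
  {6,9}:  v_{6} + v_{9} = 0  ⟹  sig = [2:]
  {1,8}:  v_{1} + v_{8} = v_{4}  ⟹  sig = [2:1]
  {2,7}:  v_{2} + v_{7} = v_{9}  ⟹  sig = [2:1]
  {3,9}:  v_{3} + v_{9} = v_{7}  ⟹  sig = [2:1]
  {4,7}:  v_{4} + v_{7} = v_{5}  ⟹  sig = [2:1]
  {4,10}:  v_{4} + v_{10} = v_{8}  ⟹  sig = [2:1]
  {6,7}:  v_{6} + v_{7} = v_{3}  ⟹  sig = [2:1]
  {6,8}:  v_{6} + v_{8} = v_{7}  ⟹  sig = [2:1]
  {7,9}:  v_{7} + v_{9} = v_{8}  ⟹  sig = [2:1]
  {2,5}:  v_{2} + v_{5} = v_{4} + v_{9}  ⟹  sig = [2:1,1]
  {4,6}:  v_{4} + v_{6} = v_{1} + v_{7}  ⟹  sig = [2:1,1]
  {5,9}:  v_{5} + v_{9} = v_{4} + v_{8}  ⟹  sig = [2:1,1]
  {5,10}:  v_{5} + v_{10} = v_{7} + v_{8}  ⟹  sig = [2:1,1]
  {2,4}:  v_{2} + v_{4} = v_{1} + 2·v_{9}  ⟹  sig = [2:1,2]
  {3,4}:  v_{3} + v_{4} = v_{1} + 2·v_{7}  ⟹  sig = [2:1,2]
  {5,6}:  v_{5} + v_{6} = v_{1} + 2·v_{7}  ⟹  sig = [2:1,2]
  {3,5}:  v_{3} + v_{5} = v_{1} + 3·v_{7}  ⟹  sig = [2:1,3]
  {2,8}:  v_{2} + v_{8} = 2·v_{9}  ⟹  sig = [2:2]
  {3,8}:  v_{3} + v_{8} = 2·v_{7}  ⟹  sig = [2:2]

so the primitive-relation signature multiset is
    [2:]
    [2:]
    [2:]
    [2:1]
    [2:1]
    [2:1]
    [2:1]
    [2:1]
    [2:1]
    [2:1]
    [2:1]
    [2:1,1]
    [2:1,1]
    [2:1,1]
    [2:1,1]
    [2:1,2]
    [2:1,2]
    [2:1,2]
    [2:1,3]
    [2:2]
    [2:2]


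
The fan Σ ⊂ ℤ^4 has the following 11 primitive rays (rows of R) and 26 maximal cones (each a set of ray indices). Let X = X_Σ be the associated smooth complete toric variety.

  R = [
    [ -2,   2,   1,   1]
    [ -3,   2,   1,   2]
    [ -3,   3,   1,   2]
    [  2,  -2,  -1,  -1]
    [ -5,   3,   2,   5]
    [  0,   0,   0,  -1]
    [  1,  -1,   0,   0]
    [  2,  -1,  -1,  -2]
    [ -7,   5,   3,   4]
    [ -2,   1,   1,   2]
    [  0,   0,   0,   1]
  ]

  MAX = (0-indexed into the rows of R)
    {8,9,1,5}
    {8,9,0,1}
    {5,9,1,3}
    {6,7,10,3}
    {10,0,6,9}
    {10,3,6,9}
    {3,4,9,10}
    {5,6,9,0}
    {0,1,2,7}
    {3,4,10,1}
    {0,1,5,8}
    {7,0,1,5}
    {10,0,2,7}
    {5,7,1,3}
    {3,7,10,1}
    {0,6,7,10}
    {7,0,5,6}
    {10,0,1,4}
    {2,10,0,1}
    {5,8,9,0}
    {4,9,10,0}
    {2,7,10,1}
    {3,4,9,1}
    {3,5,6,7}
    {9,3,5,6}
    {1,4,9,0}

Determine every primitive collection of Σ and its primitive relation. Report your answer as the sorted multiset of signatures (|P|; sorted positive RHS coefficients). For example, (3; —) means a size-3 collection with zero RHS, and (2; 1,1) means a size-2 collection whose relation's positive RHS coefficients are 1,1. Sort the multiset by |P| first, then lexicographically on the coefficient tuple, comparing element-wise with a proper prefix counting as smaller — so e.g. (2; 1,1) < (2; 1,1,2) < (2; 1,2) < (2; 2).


21 minimal non-faces of Δ(Σ) (on 11 rays):

  • {0,3}:  v_{0} + v_{3} = 0  ⟹  sig = (2; —)
  • {5,10}:  v_{5} + v_{10} = 0  ⟹  sig = (2; —)
  • {7,9}:  v_{7} + v_{9} = 0  ⟹  sig = (2; —)
  • {1,6}:  v_{1} + v_{6} = v_{9}  ⟹  sig = (2; 1)
  • {2,6}:  v_{2} + v_{6} = v_{0} + v_{10}  ⟹  sig = (2; 1,1)
  • {4,5}:  v_{4} + v_{5} = v_{1} + v_{9}  ⟹  sig = (2; 1,1)
  • {4,7}:  v_{4} + v_{7} = v_{1} + v_{10}  ⟹  sig = (2; 1,1)
  • {2,3}:  v_{2} + v_{3} = v_{1} + v_{7} + v_{10}  ⟹  sig = (2; 1,1,1)
  • {2,5}:  v_{2} + v_{5} = v_{0} + v_{1} + v_{7}  ⟹  sig = (2; 1,1,1)
  • {2,9}:  v_{2} + v_{9} = v_{0} + v_{1} + v_{10}  ⟹  sig = (2; 1,1,1)
  • {3,8}:  v_{3} + v_{8} = v_{1} + v_{5} + v_{9}  ⟹  sig = (2; 1,1,1)
  • {7,8}:  v_{7} + v_{8} = v_{0} + v_{1} + v_{5}  ⟹  sig = (2; 1,1,1)
  • {8,10}:  v_{8} + v_{10} = v_{0} + v_{1} + v_{9}  ⟹  sig = (2; 1,1,1)
  • {6,8}:  v_{6} + v_{8} = v_{0} + v_{5} + 2·v_{9}  ⟹  sig = (2; 1,1,2)
  • {4,6}:  v_{4} + v_{6} = 2·v_{9} + v_{10}  ⟹  sig = (2; 1,2)
  • {2,4}:  v_{2} + v_{4} = v_{0} + 2·v_{1} + 2·v_{10}  ⟹  sig = (2; 1,2,2)
  • {4,8}:  v_{4} + v_{8} = v_{0} + 2·v_{1} + 2·v_{9}  ⟹  sig = (2; 1,2,2)
  • {2,8}:  v_{2} + v_{8} = 2·v_{0} + 2·v_{1}  ⟹  sig = (2; 2,2)
  • {1,9,10}:  v_{1} + v_{9} + v_{10} = v_{4}  ⟹  sig = (3; 1)
  • {0,1,5,9}:  v_{0} + v_{1} + v_{5} + v_{9} = v_{8}  ⟹  sig = (4; 1)
  • {0,1,7,10}:  v_{0} + v_{1} + v_{7} + v_{10} = v_{2}  ⟹  sig = (4; 1)

Hence PRS(X_Σ) =
{ (2; —) ×3,  (2; 1),  (2; 1,1) ×3,  (2; 1,1,1) ×6,  (2; 1,1,2),  (2; 1,2),  (2; 1,2,2) ×2,  (2; 2,2),  (3; 1),  (4; 1) ×2 }


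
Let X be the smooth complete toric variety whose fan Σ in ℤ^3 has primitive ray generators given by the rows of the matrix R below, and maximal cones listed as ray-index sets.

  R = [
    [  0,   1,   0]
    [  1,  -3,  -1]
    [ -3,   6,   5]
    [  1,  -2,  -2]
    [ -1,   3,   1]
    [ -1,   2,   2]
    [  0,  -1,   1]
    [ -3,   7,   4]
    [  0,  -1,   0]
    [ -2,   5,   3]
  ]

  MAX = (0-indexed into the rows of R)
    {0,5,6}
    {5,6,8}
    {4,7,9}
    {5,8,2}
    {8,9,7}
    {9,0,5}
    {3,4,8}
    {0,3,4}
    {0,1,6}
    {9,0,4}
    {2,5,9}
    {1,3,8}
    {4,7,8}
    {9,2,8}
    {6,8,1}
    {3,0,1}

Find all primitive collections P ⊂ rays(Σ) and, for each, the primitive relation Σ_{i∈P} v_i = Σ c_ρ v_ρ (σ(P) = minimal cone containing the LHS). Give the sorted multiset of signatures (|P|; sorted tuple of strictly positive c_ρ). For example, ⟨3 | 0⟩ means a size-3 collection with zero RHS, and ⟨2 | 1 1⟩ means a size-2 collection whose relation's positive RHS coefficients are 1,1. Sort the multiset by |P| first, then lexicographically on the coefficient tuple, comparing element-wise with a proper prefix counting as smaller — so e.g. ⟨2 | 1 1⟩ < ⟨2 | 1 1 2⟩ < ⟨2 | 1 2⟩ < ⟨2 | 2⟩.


Σ has 23 primitive collections:

  • {0,8}:  v_{0} + v_{8} = 0  so sig = ⟨2 | 0⟩
  • {1,4}:  v_{1} + v_{4} = 0  so sig = ⟨2 | 0⟩
  • {3,5}:  v_{3} + v_{5} = 0  so sig = ⟨2 | 0⟩
  • {1,5}:  v_{1} + v_{5} = v_{6}  so sig = ⟨2 | 1⟩
  • {1,9}:  v_{1} + v_{9} = v_{5}  so sig = ⟨2 | 1⟩
  • {3,6}:  v_{3} + v_{6} = v_{1}  so sig = ⟨2 | 1⟩
  • {3,9}:  v_{3} + v_{9} = v_{4}  so sig = ⟨2 | 1⟩
  • {4,5}:  v_{4} + v_{5} = v_{9}  so sig = ⟨2 | 1⟩
  • {4,6}:  v_{4} + v_{6} = v_{5}  so sig = ⟨2 | 1⟩
  • {6,7}:  v_{6} + v_{7} = v_{2}  so sig = ⟨2 | 1⟩
  • {0,2}:  v_{0} + v_{2} = v_{5} + v_{9}  so sig = ⟨2 | 1 1⟩
  • {0,7}:  v_{0} + v_{7} = v_{4} + v_{9}  so sig = ⟨2 | 1 1⟩
  • {1,7}:  v_{1} + v_{7} = v_{8} + v_{9}  so sig = ⟨2 | 1 1⟩
  • {2,3}:  v_{2} + v_{3} = v_{8} + v_{9}  so sig = ⟨2 | 1 1⟩
  • {1,2}:  v_{1} + v_{2} = 2·v_{5} + v_{8}  so sig = ⟨2 | 1 2⟩
  • {2,4}:  v_{2} + v_{4} = v_{8} + 2·v_{9}  so sig = ⟨2 | 1 2⟩
  • {3,7}:  v_{3} + v_{7} = 2·v_{4} + v_{8}  so sig = ⟨2 | 1 2⟩
  • {5,7}:  v_{5} + v_{7} = v_{8} + 2·v_{9}  so sig = ⟨2 | 1 2⟩
  • {2,6}:  v_{2} + v_{6} = 3·v_{5} + v_{8}  so sig = ⟨2 | 1 3⟩
  • {6,9}:  v_{6} + v_{9} = 2·v_{5}  so sig = ⟨2 | 2⟩
  • {2,7}:  v_{2} + v_{7} = 2·v_{8} + 3·v_{9}  so sig = ⟨2 | 2 3⟩
  • {4,8,9}:  v_{4} + v_{8} + v_{9} = v_{7}  so sig = ⟨3 | 1⟩
  • {5,8,9}:  v_{5} + v_{8} + v_{9} = v_{2}  so sig = ⟨3 | 1⟩

Hence PRS(X_Σ) =
{ ⟨2 | 0⟩ ×3,  ⟨2 | 1⟩ ×7,  ⟨2 | 1 1⟩ ×4,  ⟨2 | 1 2⟩ ×4,  ⟨2 | 1 3⟩,  ⟨2 | 2⟩,  ⟨2 | 2 3⟩,  ⟨3 | 1⟩ ×2 }


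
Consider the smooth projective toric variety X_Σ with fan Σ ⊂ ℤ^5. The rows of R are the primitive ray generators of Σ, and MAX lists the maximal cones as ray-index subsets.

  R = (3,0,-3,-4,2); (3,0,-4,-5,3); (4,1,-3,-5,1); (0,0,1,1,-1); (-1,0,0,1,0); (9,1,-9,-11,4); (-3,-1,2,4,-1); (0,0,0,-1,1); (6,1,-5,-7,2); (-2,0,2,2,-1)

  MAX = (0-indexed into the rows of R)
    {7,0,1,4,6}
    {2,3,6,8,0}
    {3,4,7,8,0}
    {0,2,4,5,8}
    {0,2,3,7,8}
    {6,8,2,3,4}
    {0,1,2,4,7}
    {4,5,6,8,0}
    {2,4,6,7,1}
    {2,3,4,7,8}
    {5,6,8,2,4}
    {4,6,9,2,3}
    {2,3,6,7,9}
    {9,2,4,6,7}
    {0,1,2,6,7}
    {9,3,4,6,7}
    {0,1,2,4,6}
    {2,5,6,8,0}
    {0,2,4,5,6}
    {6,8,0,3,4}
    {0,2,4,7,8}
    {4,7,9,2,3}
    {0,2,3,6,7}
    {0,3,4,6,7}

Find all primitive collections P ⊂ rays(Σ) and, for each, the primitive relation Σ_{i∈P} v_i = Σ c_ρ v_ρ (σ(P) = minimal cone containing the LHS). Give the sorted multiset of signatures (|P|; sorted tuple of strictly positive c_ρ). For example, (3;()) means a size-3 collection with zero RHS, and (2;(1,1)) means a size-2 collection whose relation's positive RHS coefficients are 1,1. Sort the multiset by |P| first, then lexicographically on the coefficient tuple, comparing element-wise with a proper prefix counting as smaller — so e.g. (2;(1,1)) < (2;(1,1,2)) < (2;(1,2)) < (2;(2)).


Δ(Σ) — 10 vertices, 14 min non-faces:

  • {1,3}:  v_{1} + v_{3} = v_{0}  so sig = (2;(1))
  • {8,9}:  v_{8} + v_{9} = v_{2}  so sig = (2;(1))
  • {0,9}:  v_{0} + v_{9} = v_{2} + v_{6} + v_{7}  so sig = (2;(1,1,1))
  • {5,9}:  v_{5} + v_{9} = v_{0} + 2·v_{2} + v_{4} + v_{6}  so sig = (2;(1,1,1,2))
  • {1,8}:  v_{1} + v_{8} = 2·v_{0} + v_{2} + v_{4}  so sig = (2;(1,1,2))
  • {5,7}:  v_{5} + v_{7} = 2·v_{0} + v_{2} + v_{4}  so sig = (2;(1,1,2))
  • {3,5}:  v_{3} + v_{5} = v_{6} + 2·v_{8}  so sig = (2;(1,2))
  • {1,9}:  v_{1} + v_{9} = 2·v_{2} + v_{4} + 2·v_{6} + 2·v_{7}  so sig = (2;(1,2,2,2))
  • {1,5}:  v_{1} + v_{5} = 3·v_{0} + 2·v_{2} + 2·v_{4} + v_{6}  so sig = (2;(1,2,2,3))
  • {6,7,8}:  v_{6} + v_{7} + v_{8} = v_{0}  so sig = (3;(1))
  • {0,2,3,4}:  v_{0} + v_{2} + v_{3} + v_{4} = v_{8}  so sig = (4;(1))
  • {2,3,4,6,7}:  v_{2} + v_{3} + v_{4} + v_{6} + v_{7} = 0  so sig = (5;())
  • {0,2,4,6,7}:  v_{0} + v_{2} + v_{4} + v_{6} + v_{7} = v_{1}  so sig = (5;(1))
  • {0,2,4,6,8}:  v_{0} + v_{2} + v_{4} + v_{6} + v_{8} = v_{5}  so sig = (5;(1))

Signatures (|P|; sorted positive RHS coefficients), sorted:
    (2;(1))
    (2;(1))
    (2;(1,1,1))
    (2;(1,1,1,2))
    (2;(1,1,2))
    (2;(1,1,2))
    (2;(1,2))
    (2;(1,2,2,2))
    (2;(1,2,2,3))
    (3;(1))
    (4;(1))
    (5;())
    (5;(1))
    (5;(1))


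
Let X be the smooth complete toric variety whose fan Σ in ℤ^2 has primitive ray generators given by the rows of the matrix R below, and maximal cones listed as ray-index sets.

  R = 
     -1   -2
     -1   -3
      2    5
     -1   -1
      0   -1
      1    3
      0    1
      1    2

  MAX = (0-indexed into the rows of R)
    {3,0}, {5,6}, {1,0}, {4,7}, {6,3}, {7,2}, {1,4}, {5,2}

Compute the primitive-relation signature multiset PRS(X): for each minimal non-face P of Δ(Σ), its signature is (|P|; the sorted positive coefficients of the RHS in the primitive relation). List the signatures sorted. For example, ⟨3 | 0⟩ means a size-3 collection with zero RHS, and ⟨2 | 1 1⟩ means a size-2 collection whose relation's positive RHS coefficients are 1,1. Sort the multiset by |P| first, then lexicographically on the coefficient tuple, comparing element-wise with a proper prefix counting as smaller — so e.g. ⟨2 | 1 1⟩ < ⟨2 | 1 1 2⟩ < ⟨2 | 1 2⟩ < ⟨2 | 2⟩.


20 collections generate NE(X_Σ); each relation:

  P={0,7}:  v_{0} + v_{7} = 0 — sig = ⟨2 | 0⟩
  P={1,5}:  v_{1} + v_{5} = 0 — sig = ⟨2 | 0⟩
  P={4,6}:  v_{4} + v_{6} = 0 — sig = ⟨2 | 0⟩
  P={0,2}:  v_{0} + v_{2} = v_{5} — sig = ⟨2 | 1⟩
  P={0,4}:  v_{0} + v_{4} = v_{1} — sig = ⟨2 | 1⟩
  P={0,5}:  v_{0} + v_{5} = v_{6} — sig = ⟨2 | 1⟩
  P={0,6}:  v_{0} + v_{6} = v_{3} — sig = ⟨2 | 1⟩
  P={1,2}:  v_{1} + v_{2} = v_{7} — sig = ⟨2 | 1⟩
  P={1,6}:  v_{1} + v_{6} = v_{0} — sig = ⟨2 | 1⟩
  P={1,7}:  v_{1} + v_{7} = v_{4} — sig = ⟨2 | 1⟩
  P={3,4}:  v_{3} + v_{4} = v_{0} — sig = ⟨2 | 1⟩
  P={3,7}:  v_{3} + v_{7} = v_{6} — sig = ⟨2 | 1⟩
  P={4,5}:  v_{4} + v_{5} = v_{7} — sig = ⟨2 | 1⟩
  P={5,7}:  v_{5} + v_{7} = v_{2} — sig = ⟨2 | 1⟩
  P={6,7}:  v_{6} + v_{7} = v_{5} — sig = ⟨2 | 1⟩
  P={2,3}:  v_{2} + v_{3} = v_{5} + v_{6} — sig = ⟨2 | 1 1⟩
  P={1,3}:  v_{1} + v_{3} = 2·v_{0} — sig = ⟨2 | 2⟩
  P={2,4}:  v_{2} + v_{4} = 2·v_{7} — sig = ⟨2 | 2⟩
  P={2,6}:  v_{2} + v_{6} = 2·v_{5} — sig = ⟨2 | 2⟩
  P={3,5}:  v_{3} + v_{5} = 2·v_{6} — sig = ⟨2 | 2⟩

so the primitive-relation signature multiset is
{ ⟨2 | 0⟩ ×3,  ⟨2 | 1⟩ ×12,  ⟨2 | 1 1⟩,  ⟨2 | 2⟩ ×4 }


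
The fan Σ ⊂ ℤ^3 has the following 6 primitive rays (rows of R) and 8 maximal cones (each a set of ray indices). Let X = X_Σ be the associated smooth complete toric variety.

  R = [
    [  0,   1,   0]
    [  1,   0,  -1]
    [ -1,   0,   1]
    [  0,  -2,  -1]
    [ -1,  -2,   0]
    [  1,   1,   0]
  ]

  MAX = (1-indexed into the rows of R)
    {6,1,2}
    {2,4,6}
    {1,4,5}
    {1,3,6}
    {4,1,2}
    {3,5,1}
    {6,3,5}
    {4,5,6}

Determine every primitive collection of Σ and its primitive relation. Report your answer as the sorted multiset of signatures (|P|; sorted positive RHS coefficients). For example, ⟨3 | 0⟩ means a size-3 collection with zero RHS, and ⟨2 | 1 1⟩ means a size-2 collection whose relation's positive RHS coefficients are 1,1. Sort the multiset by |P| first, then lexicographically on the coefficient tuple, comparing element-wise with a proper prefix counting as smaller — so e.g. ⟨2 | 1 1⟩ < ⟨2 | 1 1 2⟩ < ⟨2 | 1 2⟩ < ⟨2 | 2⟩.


|primitive collections| = 5. Relations:

  P={2,3}:  v_{2} + v_{3} = 0 ; sig = ⟨2 | 0⟩
  P={2,5}:  v_{2} + v_{5} = v_{4} ; sig = ⟨2 | 1⟩
  P={3,4}:  v_{3} + v_{4} = v_{5} ; sig = ⟨2 | 1⟩
  P={1,5,6}:  v_{1} + v_{5} + v_{6} = 0 ; sig = ⟨3 | 0⟩
  P={1,4,6}:  v_{1} + v_{4} + v_{6} = v_{2} ; sig = ⟨3 | 1⟩

Hence PRS(X_Σ) =
{ ⟨2 | 0⟩,  ⟨2 | 1⟩ ×2,  ⟨3 | 0⟩,  ⟨3 | 1⟩ }


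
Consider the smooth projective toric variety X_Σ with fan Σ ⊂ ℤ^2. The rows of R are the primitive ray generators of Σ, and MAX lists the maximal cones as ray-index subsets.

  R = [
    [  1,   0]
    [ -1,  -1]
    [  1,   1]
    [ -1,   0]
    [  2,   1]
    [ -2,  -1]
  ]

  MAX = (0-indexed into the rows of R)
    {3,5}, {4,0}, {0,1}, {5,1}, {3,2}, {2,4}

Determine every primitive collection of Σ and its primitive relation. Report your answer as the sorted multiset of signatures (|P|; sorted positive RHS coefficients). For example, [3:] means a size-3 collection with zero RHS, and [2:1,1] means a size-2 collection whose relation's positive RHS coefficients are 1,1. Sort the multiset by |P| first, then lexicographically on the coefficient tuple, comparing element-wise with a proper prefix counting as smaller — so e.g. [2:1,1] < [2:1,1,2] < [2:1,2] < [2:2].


|primitive collections| = 9. Relations:

  • {0,3}:  v_{0} + v_{3} = 0  ⇒ sig = [2:]
  • {1,2}:  v_{1} + v_{2} = 0  ⇒ sig = [2:]
  • {4,5}:  v_{4} + v_{5} = 0  ⇒ sig = [2:]
  • {0,2}:  v_{0} + v_{2} = v_{4}  ⇒ sig = [2:1]
  • {0,5}:  v_{0} + v_{5} = v_{1}  ⇒ sig = [2:1]
  • {1,3}:  v_{1} + v_{3} = v_{5}  ⇒ sig = [2:1]
  • {1,4}:  v_{1} + v_{4} = v_{0}  ⇒ sig = [2:1]
  • {2,5}:  v_{2} + v_{5} = v_{3}  ⇒ sig = [2:1]
  • {3,4}:  v_{3} + v_{4} = v_{2}  ⇒ sig = [2:1]

so the primitive-relation signature multiset is
{ [2:] ×3,  [2:1] ×6 }


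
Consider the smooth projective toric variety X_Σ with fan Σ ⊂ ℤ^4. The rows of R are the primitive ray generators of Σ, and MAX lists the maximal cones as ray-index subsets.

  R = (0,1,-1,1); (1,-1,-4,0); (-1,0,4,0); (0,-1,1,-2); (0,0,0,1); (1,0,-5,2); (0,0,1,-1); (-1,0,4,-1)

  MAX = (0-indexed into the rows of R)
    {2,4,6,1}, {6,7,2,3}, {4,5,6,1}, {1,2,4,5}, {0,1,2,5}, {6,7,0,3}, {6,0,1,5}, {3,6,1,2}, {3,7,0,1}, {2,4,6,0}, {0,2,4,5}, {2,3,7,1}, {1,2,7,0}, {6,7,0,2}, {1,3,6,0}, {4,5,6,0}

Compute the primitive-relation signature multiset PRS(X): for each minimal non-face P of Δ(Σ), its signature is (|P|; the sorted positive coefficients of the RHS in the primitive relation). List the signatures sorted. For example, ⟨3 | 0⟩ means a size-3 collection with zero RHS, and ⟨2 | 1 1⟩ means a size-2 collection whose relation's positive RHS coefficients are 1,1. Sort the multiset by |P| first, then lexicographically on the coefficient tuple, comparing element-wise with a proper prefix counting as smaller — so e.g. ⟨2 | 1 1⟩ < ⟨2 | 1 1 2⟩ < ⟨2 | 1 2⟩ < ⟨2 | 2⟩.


9 minimal non-faces of Δ(Σ) (on 8 rays):

  P={3,5}:  v_{3} + v_{5} = v_{1} — sig = ⟨2 | 1⟩
  P={4,7}:  v_{4} + v_{7} = v_{2} — sig = ⟨2 | 1⟩
  P={3,4}:  v_{3} + v_{4} = v_{1} + v_{2} + v_{6} — sig = ⟨2 | 1 1 1⟩
  P={5,7}:  v_{5} + v_{7} = v_{0} + v_{1} + v_{2} — sig = ⟨2 | 1 1 1⟩
  P={0,1,4}:  v_{0} + v_{1} + v_{4} = v_{5} — sig = ⟨3 | 1⟩
  P={0,2,3}:  v_{0} + v_{2} + v_{3} = v_{7} — sig = ⟨3 | 1⟩
  P={1,6,7}:  v_{1} + v_{6} + v_{7} = v_{3} — sig = ⟨3 | 1⟩
  P={2,5,6}:  v_{2} + v_{5} + v_{6} = v_{4} — sig = ⟨3 | 1⟩
  P={0,1,2,6}:  v_{0} + v_{1} + v_{2} + v_{6} = 0 — sig = ⟨4 | 0⟩

so the primitive-relation signature multiset is
[⟨2 | 1⟩, ⟨2 | 1⟩, ⟨2 | 1 1 1⟩, ⟨2 | 1 1 1⟩, ⟨3 | 1⟩, ⟨3 | 1⟩, ⟨3 | 1⟩, ⟨3 | 1⟩, ⟨4 | 0⟩]
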